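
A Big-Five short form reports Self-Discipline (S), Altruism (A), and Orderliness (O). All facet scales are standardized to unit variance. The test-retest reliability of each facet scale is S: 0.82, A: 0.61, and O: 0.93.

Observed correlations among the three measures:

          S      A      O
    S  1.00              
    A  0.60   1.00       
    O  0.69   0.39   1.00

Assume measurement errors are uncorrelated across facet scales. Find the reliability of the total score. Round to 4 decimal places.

0.8994

Var(S+A+O) = 3 + 2·[0.60 + 0.69 + 0.39] = 3 + 3.36 = 6.36.
Under uncorrelated errors the observed covariances equal the true-score covariances, so only the own-variance terms attenuate.
True-score variance = [0.82 + 0.61 + 0.93] + 3.36 = 2.36 + 3.36 = 5.72.
Reliability = 5.72 / 6.36 = 0.8994.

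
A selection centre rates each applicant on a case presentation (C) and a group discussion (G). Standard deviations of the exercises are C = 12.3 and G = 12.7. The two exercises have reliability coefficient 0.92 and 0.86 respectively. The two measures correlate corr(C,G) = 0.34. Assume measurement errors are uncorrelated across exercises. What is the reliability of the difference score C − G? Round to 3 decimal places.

Var(C−G) = 12.3² + 12.7² − 2·12.3·12.7·0.34 = 312.58 − 106.223 = 206.357.
With uncorrelated errors the cross-covariances are all true-score covariance, so they carry over unchanged; only the diagonal terms shrink to ρᵢσᵢ².
True-score variance = [12.3²·0.92 + 12.7²·0.86] − 106.223 = 277.896 − 106.223 = 171.673.
Reliability = 171.673 / 206.357 = 0.832.

0.832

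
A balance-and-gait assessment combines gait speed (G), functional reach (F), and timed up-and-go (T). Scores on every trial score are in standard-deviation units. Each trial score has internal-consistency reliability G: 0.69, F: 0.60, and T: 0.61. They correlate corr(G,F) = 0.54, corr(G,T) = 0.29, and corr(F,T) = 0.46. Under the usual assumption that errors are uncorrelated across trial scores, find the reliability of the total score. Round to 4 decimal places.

Var(G+F+T) = 3 + 2·[0.54 + 0.29 + 0.46] = 3 + 2.58 = 5.58.
With uncorrelated errors the cross-covariances are all true-score covariance, so they carry over unchanged; only the diagonal terms shrink to ρᵢσᵢ².
True-score variance = [0.69 + 0.60 + 0.61] + 2.58 = 1.9 + 2.58 = 4.48.
Reliability = 4.48 / 5.58 = 0.8029.

0.8029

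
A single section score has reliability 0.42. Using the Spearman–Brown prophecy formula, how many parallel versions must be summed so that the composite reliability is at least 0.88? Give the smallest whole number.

k ≥ ρ*(1−ρ₁)/(ρ₁(1−ρ*)) = 0.88·0.58 / (0.42·0.12) = 10.127.
Smallest integer k = 11.

11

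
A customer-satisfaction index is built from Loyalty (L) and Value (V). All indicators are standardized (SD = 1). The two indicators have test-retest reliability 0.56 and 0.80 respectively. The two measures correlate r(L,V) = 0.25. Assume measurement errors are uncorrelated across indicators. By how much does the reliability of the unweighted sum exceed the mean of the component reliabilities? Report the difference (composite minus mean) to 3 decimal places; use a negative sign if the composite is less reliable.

0.064

Var(sum) = 2 + 0.5 = 2.5; true-score variance = 1.36 + 0.5 = 1.86; composite reliability = 0.7440.
Mean component reliability = 0.6800.
Difference = 0.7440 − 0.6800 = 0.064.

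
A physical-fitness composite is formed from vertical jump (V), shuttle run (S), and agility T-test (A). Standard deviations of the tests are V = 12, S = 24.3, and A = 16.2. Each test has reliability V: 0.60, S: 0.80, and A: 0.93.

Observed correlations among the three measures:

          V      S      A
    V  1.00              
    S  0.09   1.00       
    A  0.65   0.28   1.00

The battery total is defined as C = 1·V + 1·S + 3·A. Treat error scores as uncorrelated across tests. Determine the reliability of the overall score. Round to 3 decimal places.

Var(C) = 12² + 24.3² + 3²·16.2² + 2·[12·24.3·0.09 + 3·12·16.2·0.65 + 3·24.3·16.2·0.28] = 3096.45 + 1472 = 4568.45.
Because errors are independent across components, Cov(Tᵢ,Tⱼ) = Cov(Xᵢ,Xⱼ); the off-diagonal part of the true-score variance is the same as above.
True-score variance = [12²·0.60 + 24.3²·0.80 + 3²·16.2²·0.93] + 1472 = 2755.41 + 1472 = 4227.41.
Reliability = 4227.41 / 4568.45 = 0.925.

0.925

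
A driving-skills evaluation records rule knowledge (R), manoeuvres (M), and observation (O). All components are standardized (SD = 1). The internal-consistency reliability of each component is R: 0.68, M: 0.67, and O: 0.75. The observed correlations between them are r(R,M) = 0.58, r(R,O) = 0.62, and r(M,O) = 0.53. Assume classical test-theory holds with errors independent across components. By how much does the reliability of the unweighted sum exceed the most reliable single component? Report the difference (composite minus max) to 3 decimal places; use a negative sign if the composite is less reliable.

0.111

Var(sum) = 3 + 3.46 = 6.46; true-score variance = 2.1 + 3.46 = 5.56; composite reliability = 0.8607.
Max component reliability = 0.7500.
Difference = 0.8607 − 0.7500 = 0.111.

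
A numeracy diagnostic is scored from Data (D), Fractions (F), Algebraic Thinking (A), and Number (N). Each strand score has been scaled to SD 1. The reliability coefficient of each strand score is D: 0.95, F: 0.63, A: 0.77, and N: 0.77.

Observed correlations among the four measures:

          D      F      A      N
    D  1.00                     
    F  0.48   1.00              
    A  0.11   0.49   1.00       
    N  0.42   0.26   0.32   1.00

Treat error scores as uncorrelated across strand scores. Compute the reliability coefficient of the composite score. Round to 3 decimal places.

0.892

Var(D+F+A+N) = 4 + 2·[0.48 + 0.11 + 0.42 + 0.49 + 0.26 + 0.32] = 4 + 4.16 = 8.16.
Because errors are independent across components, Cov(Tᵢ,Tⱼ) = Cov(Xᵢ,Xⱼ); the off-diagonal part of the true-score variance is the same as above.
True-score variance = [0.95 + 0.63 + 0.77 + 0.77] + 4.16 = 3.12 + 4.16 = 7.28.
Reliability = 7.28 / 8.16 = 0.892.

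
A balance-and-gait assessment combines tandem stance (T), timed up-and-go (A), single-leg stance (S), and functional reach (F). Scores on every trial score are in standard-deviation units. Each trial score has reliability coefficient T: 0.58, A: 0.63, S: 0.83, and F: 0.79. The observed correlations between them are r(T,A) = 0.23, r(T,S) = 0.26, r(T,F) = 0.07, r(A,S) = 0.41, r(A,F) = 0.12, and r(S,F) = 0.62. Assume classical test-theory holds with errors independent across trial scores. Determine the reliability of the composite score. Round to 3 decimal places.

Var(T+A+S+F) = 4 + 2·[0.23 + 0.26 + 0.07 + 0.41 + 0.12 + 0.62] = 4 + 3.42 = 7.42.
Because errors are independent across components, Cov(Tᵢ,Tⱼ) = Cov(Xᵢ,Xⱼ); the off-diagonal part of the true-score variance is the same as above.
True-score variance = [0.58 + 0.63 + 0.83 + 0.79] + 3.42 = 2.83 + 3.42 = 6.25.
Reliability = 6.25 / 7.42 = 0.842.

0.842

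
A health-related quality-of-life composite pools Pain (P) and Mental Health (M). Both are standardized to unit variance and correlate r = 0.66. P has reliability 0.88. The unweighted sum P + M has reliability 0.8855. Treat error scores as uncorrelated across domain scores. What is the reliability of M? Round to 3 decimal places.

Var(P+M) = 2 + 2·0.66 = 3.320.
True-score variance = ρ_P + ρ_M + 2·0.66, so 0.8855 = (0.88 + ρ_M + 1.32) / 3.320.
ρ_M = 0.8855·3.320 − 0.88 − 1.32 = 0.740.

0.740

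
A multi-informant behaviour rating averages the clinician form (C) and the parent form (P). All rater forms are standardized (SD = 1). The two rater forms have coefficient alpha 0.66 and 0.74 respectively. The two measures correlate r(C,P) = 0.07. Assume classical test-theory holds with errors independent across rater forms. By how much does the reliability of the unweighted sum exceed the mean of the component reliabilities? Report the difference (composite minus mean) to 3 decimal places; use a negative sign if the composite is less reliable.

0.020

Var(sum) = 2 + 0.14 = 2.14; true-score variance = 1.4 + 0.14 = 1.54; composite reliability = 0.7196.
Mean component reliability = 0.7000.
Difference = 0.7196 − 0.7000 = 0.020.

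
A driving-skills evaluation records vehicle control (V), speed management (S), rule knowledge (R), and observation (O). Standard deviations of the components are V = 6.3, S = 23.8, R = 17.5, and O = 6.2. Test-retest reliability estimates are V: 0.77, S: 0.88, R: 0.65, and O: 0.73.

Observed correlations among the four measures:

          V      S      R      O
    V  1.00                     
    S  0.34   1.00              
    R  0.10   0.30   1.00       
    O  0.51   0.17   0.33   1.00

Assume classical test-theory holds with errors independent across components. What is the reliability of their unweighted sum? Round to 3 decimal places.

Var(V+S+R+O) = 6.3² + 23.8² + 17.5² + 6.2² + 2·[6.3·23.8·0.34 + 6.3·17.5·0.10 + 6.3·6.2·0.51 + 23.8·17.5·0.30 + 23.8·6.2·0.17 + 17.5·6.2·0.33] = 950.82 + 535.531 = 1486.35.
Because errors are independent across components, Cov(Tᵢ,Tⱼ) = Cov(Xᵢ,Xⱼ); the off-diagonal part of the true-score variance is the same as above.
True-score variance = [6.3²·0.77 + 23.8²·0.88 + 17.5²·0.65 + 6.2²·0.73] + 535.531 = 756.152 + 535.531 = 1291.68.
Reliability = 1291.68 / 1486.35 = 0.869.

0.869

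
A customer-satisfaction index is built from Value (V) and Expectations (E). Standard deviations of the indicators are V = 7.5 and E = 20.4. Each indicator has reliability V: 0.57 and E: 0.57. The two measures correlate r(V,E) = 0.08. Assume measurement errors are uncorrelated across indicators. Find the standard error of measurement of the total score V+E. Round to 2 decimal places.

Var(total) = 472.41 + 24.48 = 496.89.
True-score variance = 269.274 + 24.48 = 293.754, so reliability = 0.5912.
Error variance = 496.89 − 293.754 = 203.136; SEM = √203.136 = 14.25.

14.25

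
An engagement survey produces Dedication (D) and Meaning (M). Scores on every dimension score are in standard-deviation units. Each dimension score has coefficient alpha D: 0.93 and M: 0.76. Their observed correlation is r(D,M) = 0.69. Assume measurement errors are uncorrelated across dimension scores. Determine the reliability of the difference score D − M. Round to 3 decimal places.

Var(D−M) = 1 + 1 − 2·0.69 = 2 − 1.38 = 0.62.
With uncorrelated errors the cross-covariances are all true-score covariance, so they carry over unchanged; only the diagonal terms shrink to ρᵢσᵢ².
True-score variance = [0.93 + 0.76] − 1.38 = 1.69 − 1.38 = 0.31.
Reliability = 0.31 / 0.62 = 0.500.

0.500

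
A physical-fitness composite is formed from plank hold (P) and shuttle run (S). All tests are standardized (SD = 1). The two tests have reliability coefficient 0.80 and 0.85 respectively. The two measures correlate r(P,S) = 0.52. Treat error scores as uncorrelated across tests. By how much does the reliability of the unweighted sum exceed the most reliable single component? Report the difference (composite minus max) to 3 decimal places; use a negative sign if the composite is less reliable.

Var(sum) = 2 + 1.04 = 3.04; true-score variance = 1.65 + 1.04 = 2.69; composite reliability = 0.8849.
Max component reliability = 0.8500.
Difference = 0.8849 − 0.8500 = 0.035.

0.035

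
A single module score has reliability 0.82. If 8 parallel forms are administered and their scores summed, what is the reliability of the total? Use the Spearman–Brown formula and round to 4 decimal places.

0.9733

ρ_k = kρ / (1 + (k−1)ρ) = 8·0.82 / (1 + 7·0.82) = 6.560 / 6.740 = 0.9733.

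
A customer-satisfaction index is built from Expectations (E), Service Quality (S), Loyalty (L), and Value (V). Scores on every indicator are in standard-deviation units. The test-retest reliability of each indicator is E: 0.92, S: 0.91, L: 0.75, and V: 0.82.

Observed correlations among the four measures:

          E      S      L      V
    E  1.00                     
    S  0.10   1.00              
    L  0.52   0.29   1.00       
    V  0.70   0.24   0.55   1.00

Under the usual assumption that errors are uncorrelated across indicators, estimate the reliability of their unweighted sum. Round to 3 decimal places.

Var(E+S+L+V) = 4 + 2·[0.10 + 0.52 + 0.70 + 0.29 + 0.24 + 0.55] = 4 + 4.8 = 8.8.
Under uncorrelated errors the observed covariances equal the true-score covariances, so only the own-variance terms attenuate.
True-score variance = [0.92 + 0.91 + 0.75 + 0.82] + 4.8 = 3.4 + 4.8 = 8.2.
Reliability = 8.2 / 8.8 = 0.932.

0.932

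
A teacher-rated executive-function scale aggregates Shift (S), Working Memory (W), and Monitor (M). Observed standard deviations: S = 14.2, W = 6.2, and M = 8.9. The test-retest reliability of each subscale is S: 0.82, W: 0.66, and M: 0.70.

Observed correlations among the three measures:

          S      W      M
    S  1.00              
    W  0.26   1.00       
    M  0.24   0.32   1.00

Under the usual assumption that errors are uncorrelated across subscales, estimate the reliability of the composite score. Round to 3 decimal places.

Var(S+W+M) = 14.2² + 6.2² + 8.9² + 2·[14.2·6.2·0.26 + 14.2·8.9·0.24 + 6.2·8.9·0.32] = 319.29 + 141.758 = 461.048.
Because errors are independent across components, Cov(Tᵢ,Tⱼ) = Cov(Xᵢ,Xⱼ); the off-diagonal part of the true-score variance is the same as above.
True-score variance = [14.2²·0.82 + 6.2²·0.66 + 8.9²·0.70] + 141.758 = 246.162 + 141.758 = 387.921.
Reliability = 387.921 / 461.048 = 0.841.

0.841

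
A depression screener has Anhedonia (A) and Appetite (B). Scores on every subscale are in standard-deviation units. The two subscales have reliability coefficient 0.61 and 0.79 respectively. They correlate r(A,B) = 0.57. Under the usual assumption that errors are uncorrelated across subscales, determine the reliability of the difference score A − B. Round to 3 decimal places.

0.302

Var(A−B) = 1 + 1 − 2·0.57 = 2 − 1.14 = 0.86.
With uncorrelated errors the cross-covariances are all true-score covariance, so they carry over unchanged; only the diagonal terms shrink to ρᵢσᵢ².
True-score variance = [0.61 + 0.79] − 1.14 = 1.4 − 1.14 = 0.26.
Reliability = 0.26 / 0.86 = 0.302.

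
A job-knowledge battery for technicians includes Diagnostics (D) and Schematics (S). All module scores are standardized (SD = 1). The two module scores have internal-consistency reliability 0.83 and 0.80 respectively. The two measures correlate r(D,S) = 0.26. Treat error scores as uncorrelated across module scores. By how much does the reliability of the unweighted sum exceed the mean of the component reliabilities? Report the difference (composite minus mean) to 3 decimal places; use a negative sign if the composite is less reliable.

Var(sum) = 2 + 0.52 = 2.52; true-score variance = 1.63 + 0.52 = 2.15; composite reliability = 0.8532.
Mean component reliability = 0.8150.
Difference = 0.8532 − 0.8150 = 0.038.

0.038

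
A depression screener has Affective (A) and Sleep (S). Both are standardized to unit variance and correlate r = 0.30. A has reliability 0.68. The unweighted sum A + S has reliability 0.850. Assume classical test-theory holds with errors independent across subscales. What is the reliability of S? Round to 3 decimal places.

0.930

Var(A+S) = 2 + 2·0.30 = 2.600.
True-score variance = ρ_A + ρ_S + 2·0.30, so 0.850 = (0.68 + ρ_S + 0.60) / 2.600.
ρ_S = 0.850·2.600 − 0.68 − 0.60 = 0.930.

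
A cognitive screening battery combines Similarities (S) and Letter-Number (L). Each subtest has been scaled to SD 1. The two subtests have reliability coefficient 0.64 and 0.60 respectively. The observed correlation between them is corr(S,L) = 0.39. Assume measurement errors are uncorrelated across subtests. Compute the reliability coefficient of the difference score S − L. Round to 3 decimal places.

0.377

Var(S−L) = 1 + 1 − 2·0.39 = 2 − 0.78 = 1.22.
Under uncorrelated errors the observed covariances equal the true-score covariances, so only the own-variance terms attenuate.
True-score variance = [0.64 + 0.60] − 0.78 = 1.24 − 0.78 = 0.46.
Reliability = 0.46 / 1.22 = 0.377.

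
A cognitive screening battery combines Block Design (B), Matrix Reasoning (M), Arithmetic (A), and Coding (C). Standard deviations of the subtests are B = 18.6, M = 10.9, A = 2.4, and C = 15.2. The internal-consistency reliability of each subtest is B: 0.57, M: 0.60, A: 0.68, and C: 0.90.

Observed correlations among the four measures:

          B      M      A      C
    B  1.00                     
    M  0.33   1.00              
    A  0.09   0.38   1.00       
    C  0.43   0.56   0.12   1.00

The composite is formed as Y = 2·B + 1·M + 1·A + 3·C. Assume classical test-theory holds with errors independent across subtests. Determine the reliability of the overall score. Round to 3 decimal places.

Var(Y) = 2²·18.6² + 10.9² + 2.4² + 3²·15.2² + 2·[2·18.6·10.9·0.33 + 2·18.6·2.4·0.09 + 6·18.6·15.2·0.43 + 10.9·2.4·0.38 + 3·10.9·15.2·0.56 + 3·2.4·15.2·0.12] = 3587.77 + 2345.35 = 5933.12.
Because errors are independent across components, Cov(Tᵢ,Tⱼ) = Cov(Xᵢ,Xⱼ); the off-diagonal part of the true-score variance is the same as above.
True-score variance = [2²·18.6²·0.57 + 10.9²·0.60 + 2.4²·0.68 + 3²·15.2²·0.90] + 2345.35 = 2735.42 + 2345.35 = 5080.77.
Reliability = 5080.77 / 5933.12 = 0.856.

0.856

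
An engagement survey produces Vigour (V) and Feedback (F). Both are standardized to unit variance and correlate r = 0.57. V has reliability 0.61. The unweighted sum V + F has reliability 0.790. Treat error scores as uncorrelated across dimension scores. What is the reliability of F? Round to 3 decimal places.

0.731

Var(V+F) = 2 + 2·0.57 = 3.140.
True-score variance = ρ_V + ρ_F + 2·0.57, so 0.790 = (0.61 + ρ_F + 1.14) / 3.140.
ρ_F = 0.790·3.140 − 0.61 − 1.14 = 0.731.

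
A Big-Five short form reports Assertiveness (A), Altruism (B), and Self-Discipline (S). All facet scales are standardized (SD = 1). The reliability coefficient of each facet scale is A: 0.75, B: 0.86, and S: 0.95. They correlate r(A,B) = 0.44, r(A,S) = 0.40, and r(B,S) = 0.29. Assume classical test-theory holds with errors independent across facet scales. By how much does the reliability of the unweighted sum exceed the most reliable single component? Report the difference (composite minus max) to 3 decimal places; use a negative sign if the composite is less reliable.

-0.034

Var(sum) = 3 + 2.26 = 5.26; true-score variance = 2.56 + 2.26 = 4.82; composite reliability = 0.9163.
Max component reliability = 0.9500.
Difference = 0.9163 − 0.9500 = -0.034.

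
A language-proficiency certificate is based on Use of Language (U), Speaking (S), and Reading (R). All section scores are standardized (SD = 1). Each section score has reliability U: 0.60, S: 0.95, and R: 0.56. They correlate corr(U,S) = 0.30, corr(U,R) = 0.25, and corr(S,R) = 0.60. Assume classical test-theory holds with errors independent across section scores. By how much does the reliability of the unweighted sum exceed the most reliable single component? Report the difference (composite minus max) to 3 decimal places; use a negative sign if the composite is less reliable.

Var(sum) = 3 + 2.3 = 5.3; true-score variance = 2.11 + 2.3 = 4.41; composite reliability = 0.8321.
Max component reliability = 0.9500.
Difference = 0.8321 − 0.9500 = -0.118.

-0.118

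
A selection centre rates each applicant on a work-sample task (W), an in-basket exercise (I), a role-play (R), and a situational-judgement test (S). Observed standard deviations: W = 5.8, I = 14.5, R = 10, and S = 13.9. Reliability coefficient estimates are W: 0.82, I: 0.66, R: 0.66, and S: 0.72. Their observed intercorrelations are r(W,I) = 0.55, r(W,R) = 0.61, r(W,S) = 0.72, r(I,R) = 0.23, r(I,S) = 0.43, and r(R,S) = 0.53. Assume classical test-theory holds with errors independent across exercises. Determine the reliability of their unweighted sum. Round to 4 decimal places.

Var(W+I+R+S) = 5.8² + 14.5² + 10² + 13.9² + 2·[5.8·14.5·0.55 + 5.8·10·0.61 + 5.8·13.9·0.72 + 14.5·10·0.23 + 14.5·13.9·0.43 + 10·13.9·0.53] = 537.1 + 666.736 = 1203.84.
Under uncorrelated errors the observed covariances equal the true-score covariances, so only the own-variance terms attenuate.
True-score variance = [5.8²·0.82 + 14.5²·0.66 + 10²·0.66 + 13.9²·0.72] + 666.736 = 371.461 + 666.736 = 1038.2.
Reliability = 1038.2 / 1203.84 = 0.8624.

0.8624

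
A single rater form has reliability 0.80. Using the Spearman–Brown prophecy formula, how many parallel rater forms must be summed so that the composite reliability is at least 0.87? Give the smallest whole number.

k ≥ ρ*(1−ρ₁)/(ρ₁(1−ρ*)) = 0.87·0.20 / (0.80·0.13) = 1.673.
Smallest integer k = 2.

2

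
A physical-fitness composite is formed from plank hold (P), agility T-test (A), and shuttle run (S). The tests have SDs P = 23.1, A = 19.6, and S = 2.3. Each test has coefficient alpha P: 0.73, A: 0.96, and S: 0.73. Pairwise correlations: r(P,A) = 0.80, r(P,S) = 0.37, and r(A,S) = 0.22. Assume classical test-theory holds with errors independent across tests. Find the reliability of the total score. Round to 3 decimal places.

0.906

Var(P+A+S) = 23.1² + 19.6² + 2.3² + 2·[23.1·19.6·0.80 + 23.1·2.3·0.37 + 19.6·2.3·0.22] = 923.06 + 783.567 = 1706.63.
Because errors are independent across components, Cov(Tᵢ,Tⱼ) = Cov(Xᵢ,Xⱼ); the off-diagonal part of the true-score variance is the same as above.
True-score variance = [23.1²·0.73 + 19.6²·0.96 + 2.3²·0.73] + 783.567 = 762.191 + 783.567 = 1545.76.
Reliability = 1545.76 / 1706.63 = 0.906.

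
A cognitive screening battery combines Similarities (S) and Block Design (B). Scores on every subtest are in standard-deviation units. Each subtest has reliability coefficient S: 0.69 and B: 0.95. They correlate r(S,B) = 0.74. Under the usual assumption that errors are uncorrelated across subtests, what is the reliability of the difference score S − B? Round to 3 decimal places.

0.308

Var(S−B) = 1 + 1 − 2·0.74 = 2 − 1.48 = 0.52.
Because errors are independent across components, Cov(Tᵢ,Tⱼ) = Cov(Xᵢ,Xⱼ); the off-diagonal part of the true-score variance is the same as above.
True-score variance = [0.69 + 0.95] − 1.48 = 1.64 − 1.48 = 0.16.
Reliability = 0.16 / 0.52 = 0.308.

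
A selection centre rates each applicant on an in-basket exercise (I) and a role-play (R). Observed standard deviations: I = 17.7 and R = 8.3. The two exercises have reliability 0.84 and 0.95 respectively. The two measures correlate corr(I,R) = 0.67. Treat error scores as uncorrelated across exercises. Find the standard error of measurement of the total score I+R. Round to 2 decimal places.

Var(total) = 382.18 + 196.859 = 579.039.
True-score variance = 328.609 + 196.859 = 525.468, so reliability = 0.9075.
Error variance = 579.039 − 525.468 = 53.5709; SEM = √53.5709 = 7.32.

7.32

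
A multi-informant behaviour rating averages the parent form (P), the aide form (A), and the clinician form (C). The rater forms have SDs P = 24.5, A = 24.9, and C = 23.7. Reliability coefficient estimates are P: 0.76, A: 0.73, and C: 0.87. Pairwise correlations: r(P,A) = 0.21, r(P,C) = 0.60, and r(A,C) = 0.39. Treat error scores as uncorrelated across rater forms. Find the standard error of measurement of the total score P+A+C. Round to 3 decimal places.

Var(total) = 1781.95 + 1413.3 = 3195.25.
True-score variance = 1397.47 + 1413.3 = 2810.77, so reliability = 0.8797.
Error variance = 3195.25 − 2810.77 = 384.482; SEM = √384.482 = 19.608.

19.608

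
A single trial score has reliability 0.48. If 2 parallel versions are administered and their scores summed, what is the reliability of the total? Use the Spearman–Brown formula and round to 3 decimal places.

0.649

ρ_k = kρ / (1 + (k−1)ρ) = 2·0.48 / (1 + 1·0.48) = 0.960 / 1.480 = 0.649.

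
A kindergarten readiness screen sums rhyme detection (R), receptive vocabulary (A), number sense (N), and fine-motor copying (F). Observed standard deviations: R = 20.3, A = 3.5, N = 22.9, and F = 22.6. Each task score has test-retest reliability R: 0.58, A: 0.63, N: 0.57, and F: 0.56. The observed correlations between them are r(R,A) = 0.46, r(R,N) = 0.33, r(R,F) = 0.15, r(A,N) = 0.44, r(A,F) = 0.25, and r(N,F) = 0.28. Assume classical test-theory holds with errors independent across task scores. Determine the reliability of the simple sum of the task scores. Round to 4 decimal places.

Var(R+A+N+F) = 20.3² + 3.5² + 22.9² + 22.6² + 2·[20.3·3.5·0.46 + 20.3·22.9·0.33 + 20.3·22.6·0.15 + 3.5·22.9·0.44 + 3.5·22.6·0.25 + 22.9·22.6·0.28] = 1459.51 + 909.719 = 2369.23.
Because errors are independent across components, Cov(Tᵢ,Tⱼ) = Cov(Xᵢ,Xⱼ); the off-diagonal part of the true-score variance is the same as above.
True-score variance = [20.3²·0.58 + 3.5²·0.63 + 22.9²·0.57 + 22.6²·0.56] + 909.719 = 831.669 + 909.719 = 1741.39.
Reliability = 1741.39 / 2369.23 = 0.7350.

0.7350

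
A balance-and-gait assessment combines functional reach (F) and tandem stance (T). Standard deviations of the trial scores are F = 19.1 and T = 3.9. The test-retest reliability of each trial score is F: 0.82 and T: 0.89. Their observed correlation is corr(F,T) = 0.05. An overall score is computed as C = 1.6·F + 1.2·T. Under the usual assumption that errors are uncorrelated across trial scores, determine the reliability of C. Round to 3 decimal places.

0.824

Var(C) = 1.6²·19.1² + 1.2²·3.9² + 2·[1.92·19.1·3.9·0.05] = 955.816 + 14.3021 = 970.118.
Under uncorrelated errors the observed covariances equal the true-score covariances, so only the own-variance terms attenuate.
True-score variance = [1.6²·19.1²·0.82 + 1.2²·3.9²·0.89] + 14.3021 = 785.302 + 14.3021 = 799.604.
Reliability = 799.604 / 970.118 = 0.824.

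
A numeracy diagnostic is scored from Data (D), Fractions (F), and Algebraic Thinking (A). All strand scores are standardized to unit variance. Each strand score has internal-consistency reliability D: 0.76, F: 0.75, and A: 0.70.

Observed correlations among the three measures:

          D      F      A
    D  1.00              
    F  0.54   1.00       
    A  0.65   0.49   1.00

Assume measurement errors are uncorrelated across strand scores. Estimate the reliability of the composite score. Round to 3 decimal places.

0.876

Var(D+F+A) = 3 + 2·[0.54 + 0.65 + 0.49] = 3 + 3.36 = 6.36.
Because errors are independent across components, Cov(Tᵢ,Tⱼ) = Cov(Xᵢ,Xⱼ); the off-diagonal part of the true-score variance is the same as above.
True-score variance = [0.76 + 0.75 + 0.70] + 3.36 = 2.21 + 3.36 = 5.57.
Reliability = 5.57 / 6.36 = 0.876.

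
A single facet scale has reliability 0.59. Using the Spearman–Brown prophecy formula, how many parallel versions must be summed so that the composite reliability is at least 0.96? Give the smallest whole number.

17

k ≥ ρ*(1−ρ₁)/(ρ₁(1−ρ*)) = 0.96·0.41 / (0.59·0.04) = 16.678.
Smallest integer k = 17.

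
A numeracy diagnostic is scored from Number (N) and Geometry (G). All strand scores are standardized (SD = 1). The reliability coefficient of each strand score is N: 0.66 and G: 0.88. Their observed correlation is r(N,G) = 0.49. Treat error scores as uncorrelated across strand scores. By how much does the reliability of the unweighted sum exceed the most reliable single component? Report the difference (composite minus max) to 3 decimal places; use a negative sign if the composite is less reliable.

Var(sum) = 2 + 0.98 = 2.98; true-score variance = 1.54 + 0.98 = 2.52; composite reliability = 0.8456.
Max component reliability = 0.8800.
Difference = 0.8456 − 0.8800 = -0.034.

-0.034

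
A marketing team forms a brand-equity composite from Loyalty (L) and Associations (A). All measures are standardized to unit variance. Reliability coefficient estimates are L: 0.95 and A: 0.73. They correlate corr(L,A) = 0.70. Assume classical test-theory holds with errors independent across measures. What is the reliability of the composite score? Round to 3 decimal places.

Var(L+A) = 2 + 2·[0.70] = 2 + 1.4 = 3.4.
Under uncorrelated errors the observed covariances equal the true-score covariances, so only the own-variance terms attenuate.
True-score variance = [0.95 + 0.73] + 1.4 = 1.68 + 1.4 = 3.08.
Reliability = 3.08 / 3.4 = 0.906.

0.906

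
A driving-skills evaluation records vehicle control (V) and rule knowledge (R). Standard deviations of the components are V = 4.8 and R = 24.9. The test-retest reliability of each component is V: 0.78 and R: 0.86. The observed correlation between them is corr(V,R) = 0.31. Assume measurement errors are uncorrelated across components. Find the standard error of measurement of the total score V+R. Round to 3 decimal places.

9.585

Var(total) = 643.05 + 74.1024 = 717.152.
True-score variance = 551.18 + 74.1024 = 625.282, so reliability = 0.8719.
Error variance = 717.152 − 625.282 = 91.8702; SEM = √91.8702 = 9.585.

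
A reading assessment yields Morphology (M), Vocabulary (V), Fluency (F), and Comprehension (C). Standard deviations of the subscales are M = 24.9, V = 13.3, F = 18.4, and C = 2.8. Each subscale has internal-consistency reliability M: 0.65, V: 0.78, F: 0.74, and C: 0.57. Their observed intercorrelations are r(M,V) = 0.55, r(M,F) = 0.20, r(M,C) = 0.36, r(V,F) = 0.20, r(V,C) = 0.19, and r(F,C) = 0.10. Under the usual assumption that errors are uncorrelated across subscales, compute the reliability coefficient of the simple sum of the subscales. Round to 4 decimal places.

Var(M+V+F+C) = 24.9² + 13.3² + 18.4² + 2.8² + 2·[24.9·13.3·0.55 + 24.9·18.4·0.20 + 24.9·2.8·0.36 + 13.3·18.4·0.20 + 13.3·2.8·0.19 + 18.4·2.8·0.10] = 1143.3 + 720.093 = 1863.39.
Under uncorrelated errors the observed covariances equal the true-score covariances, so only the own-variance terms attenuate.
True-score variance = [24.9²·0.65 + 13.3²·0.78 + 18.4²·0.74 + 2.8²·0.57] + 720.093 = 795.984 + 720.093 = 1516.08.
Reliability = 1516.08 / 1863.39 = 0.8136.

0.8136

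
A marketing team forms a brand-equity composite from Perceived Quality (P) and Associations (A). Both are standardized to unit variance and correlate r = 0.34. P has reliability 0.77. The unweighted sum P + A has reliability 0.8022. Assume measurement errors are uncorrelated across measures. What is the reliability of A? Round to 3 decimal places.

0.700

Var(P+A) = 2 + 2·0.34 = 2.680.
True-score variance = ρ_P + ρ_A + 2·0.34, so 0.8022 = (0.77 + ρ_A + 0.68) / 2.680.
ρ_A = 0.8022·2.680 − 0.77 − 0.68 = 0.700.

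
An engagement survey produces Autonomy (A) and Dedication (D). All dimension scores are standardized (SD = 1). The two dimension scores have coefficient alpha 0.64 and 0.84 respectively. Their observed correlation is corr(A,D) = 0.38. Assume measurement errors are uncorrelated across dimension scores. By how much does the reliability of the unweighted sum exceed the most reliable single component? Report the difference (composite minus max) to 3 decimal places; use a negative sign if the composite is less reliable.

Var(sum) = 2 + 0.76 = 2.76; true-score variance = 1.48 + 0.76 = 2.24; composite reliability = 0.8116.
Max component reliability = 0.8400.
Difference = 0.8116 − 0.8400 = -0.028.

-0.028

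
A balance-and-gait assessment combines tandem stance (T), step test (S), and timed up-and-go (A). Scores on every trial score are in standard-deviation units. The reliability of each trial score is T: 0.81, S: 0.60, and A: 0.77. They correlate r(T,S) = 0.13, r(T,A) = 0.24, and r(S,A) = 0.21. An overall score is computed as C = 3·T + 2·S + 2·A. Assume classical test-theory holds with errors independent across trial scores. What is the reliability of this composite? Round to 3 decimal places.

Var(C) = 3² + 2² + 2² + 2·[6·0.13 + 6·0.24 + 4·0.21] = 17 + 6.12 = 23.12.
Under uncorrelated errors the observed covariances equal the true-score covariances, so only the own-variance terms attenuate.
True-score variance = [3²·0.81 + 2²·0.60 + 2²·0.77] + 6.12 = 12.77 + 6.12 = 18.89.
Reliability = 18.89 / 23.12 = 0.817.

0.817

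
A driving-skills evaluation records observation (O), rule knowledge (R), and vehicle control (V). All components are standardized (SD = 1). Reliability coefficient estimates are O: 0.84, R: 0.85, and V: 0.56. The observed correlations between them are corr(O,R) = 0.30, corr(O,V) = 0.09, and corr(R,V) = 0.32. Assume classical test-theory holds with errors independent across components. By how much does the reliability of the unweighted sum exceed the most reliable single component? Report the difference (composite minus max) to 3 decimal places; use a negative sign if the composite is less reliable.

Var(sum) = 3 + 1.42 = 4.42; true-score variance = 2.25 + 1.42 = 3.67; composite reliability = 0.8303.
Max component reliability = 0.8500.
Difference = 0.8303 − 0.8500 = -0.020.

-0.020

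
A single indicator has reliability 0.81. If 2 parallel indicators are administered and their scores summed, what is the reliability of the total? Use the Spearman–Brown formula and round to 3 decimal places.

ρ_k = kρ / (1 + (k−1)ρ) = 2·0.81 / (1 + 1·0.81) = 1.620 / 1.810 = 0.895.

0.895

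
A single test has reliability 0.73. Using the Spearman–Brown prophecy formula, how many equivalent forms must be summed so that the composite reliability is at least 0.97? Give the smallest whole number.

k ≥ ρ*(1−ρ₁)/(ρ₁(1−ρ*)) = 0.97·0.27 / (0.73·0.03) = 11.959.
Smallest integer k = 12.

12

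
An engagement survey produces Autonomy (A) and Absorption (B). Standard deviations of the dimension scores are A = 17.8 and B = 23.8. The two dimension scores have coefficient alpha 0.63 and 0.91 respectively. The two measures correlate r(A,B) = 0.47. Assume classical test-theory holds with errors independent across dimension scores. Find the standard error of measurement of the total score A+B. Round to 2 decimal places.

12.97

Var(total) = 883.28 + 398.222 = 1281.5.
True-score variance = 715.07 + 398.222 = 1113.29, so reliability = 0.8687.
Error variance = 1281.5 − 1113.29 = 168.21; SEM = √168.21 = 12.97.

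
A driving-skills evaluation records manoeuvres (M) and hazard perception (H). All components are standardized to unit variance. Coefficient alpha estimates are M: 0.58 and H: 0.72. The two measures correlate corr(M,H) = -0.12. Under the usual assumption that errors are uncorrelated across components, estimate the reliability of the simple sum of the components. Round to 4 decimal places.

0.6023

Var(M+H) = 2 + 2·[(-0.12)] = 2 − 0.24 = 1.76.
With uncorrelated errors the cross-covariances are all true-score covariance, so they carry over unchanged; only the diagonal terms shrink to ρᵢσᵢ².
True-score variance = [0.58 + 0.72] − 0.24 = 1.3 − 0.24 = 1.06.
Reliability = 1.06 / 1.76 = 0.6023.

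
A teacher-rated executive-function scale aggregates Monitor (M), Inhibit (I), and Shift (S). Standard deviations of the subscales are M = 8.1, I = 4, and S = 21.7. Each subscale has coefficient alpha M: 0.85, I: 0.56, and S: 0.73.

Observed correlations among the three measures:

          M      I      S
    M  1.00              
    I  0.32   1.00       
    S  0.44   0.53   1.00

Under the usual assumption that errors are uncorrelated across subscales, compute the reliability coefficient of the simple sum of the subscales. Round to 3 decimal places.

0.824

Var(M+I+S) = 8.1² + 4² + 21.7² + 2·[8.1·4·0.32 + 8.1·21.7·0.44 + 4·21.7·0.53] = 552.5 + 267.422 = 819.922.
Because errors are independent across components, Cov(Tᵢ,Tⱼ) = Cov(Xᵢ,Xⱼ); the off-diagonal part of the true-score variance is the same as above.
True-score variance = [8.1²·0.85 + 4²·0.56 + 21.7²·0.73] + 267.422 = 408.478 + 267.422 = 675.9.
Reliability = 675.9 / 819.922 = 0.824.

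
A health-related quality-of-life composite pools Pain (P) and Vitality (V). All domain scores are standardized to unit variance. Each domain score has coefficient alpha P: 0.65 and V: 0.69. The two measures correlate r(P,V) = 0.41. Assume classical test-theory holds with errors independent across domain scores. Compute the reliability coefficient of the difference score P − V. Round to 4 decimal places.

0.4407

Var(P−V) = 1 + 1 − 2·0.41 = 2 − 0.82 = 1.18.
Under uncorrelated errors the observed covariances equal the true-score covariances, so only the own-variance terms attenuate.
True-score variance = [0.65 + 0.69] − 0.82 = 1.34 − 0.82 = 0.52.
Reliability = 0.52 / 1.18 = 0.4407.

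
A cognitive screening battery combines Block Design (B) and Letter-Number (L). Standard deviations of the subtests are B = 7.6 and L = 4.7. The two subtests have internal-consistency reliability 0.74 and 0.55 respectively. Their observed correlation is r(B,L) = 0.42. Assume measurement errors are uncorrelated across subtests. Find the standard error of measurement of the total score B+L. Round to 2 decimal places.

5.00

Var(total) = 79.85 + 30.0048 = 109.855.
True-score variance = 54.8919 + 30.0048 = 84.8967, so reliability = 0.7728.
Error variance = 109.855 − 84.8967 = 24.9581; SEM = √24.9581 = 5.00.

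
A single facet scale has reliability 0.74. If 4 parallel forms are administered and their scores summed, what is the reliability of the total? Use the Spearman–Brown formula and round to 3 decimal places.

ρ_k = kρ / (1 + (k−1)ρ) = 4·0.74 / (1 + 3·0.74) = 2.960 / 3.220 = 0.919.

0.919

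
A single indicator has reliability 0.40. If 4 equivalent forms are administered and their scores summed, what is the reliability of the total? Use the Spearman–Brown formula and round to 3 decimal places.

ρ_k = kρ / (1 + (k−1)ρ) = 4·0.40 / (1 + 3·0.40) = 1.600 / 2.200 = 0.727.

0.727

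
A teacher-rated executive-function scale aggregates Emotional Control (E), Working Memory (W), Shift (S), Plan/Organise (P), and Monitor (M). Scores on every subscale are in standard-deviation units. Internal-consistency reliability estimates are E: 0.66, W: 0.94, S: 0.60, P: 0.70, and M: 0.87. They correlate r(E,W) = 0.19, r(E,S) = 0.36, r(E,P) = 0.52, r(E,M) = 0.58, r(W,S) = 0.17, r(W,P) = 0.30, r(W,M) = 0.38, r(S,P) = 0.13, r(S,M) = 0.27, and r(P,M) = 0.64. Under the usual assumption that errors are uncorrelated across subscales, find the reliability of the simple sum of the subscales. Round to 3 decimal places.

Var(E+W+S+P+M) = 5 + 2·[0.19 + 0.36 + 0.52 + 0.58 + 0.17 + 0.30 + 0.38 + 0.13 + 0.27 + 0.64] = 5 + 7.08 = 12.08.
Under uncorrelated errors the observed covariances equal the true-score covariances, so only the own-variance terms attenuate.
True-score variance = [0.66 + 0.94 + 0.60 + 0.70 + 0.87] + 7.08 = 3.77 + 7.08 = 10.85.
Reliability = 10.85 / 12.08 = 0.898.

0.898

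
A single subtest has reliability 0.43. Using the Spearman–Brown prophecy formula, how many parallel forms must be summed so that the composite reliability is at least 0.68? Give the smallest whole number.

3

k ≥ ρ*(1−ρ₁)/(ρ₁(1−ρ*)) = 0.68·0.57 / (0.43·0.32) = 2.817.
Smallest integer k = 3.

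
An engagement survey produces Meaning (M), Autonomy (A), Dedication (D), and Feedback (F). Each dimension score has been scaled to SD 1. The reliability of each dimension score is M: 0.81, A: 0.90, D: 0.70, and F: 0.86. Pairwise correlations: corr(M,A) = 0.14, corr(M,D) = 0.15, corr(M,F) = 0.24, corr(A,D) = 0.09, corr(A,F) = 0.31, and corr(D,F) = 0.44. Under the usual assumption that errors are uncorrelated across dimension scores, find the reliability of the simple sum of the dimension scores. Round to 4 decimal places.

0.8917

Var(M+A+D+F) = 4 + 2·[0.14 + 0.15 + 0.24 + 0.09 + 0.31 + 0.44] = 4 + 2.74 = 6.74.
Because errors are independent across components, Cov(Tᵢ,Tⱼ) = Cov(Xᵢ,Xⱼ); the off-diagonal part of the true-score variance is the same as above.
True-score variance = [0.81 + 0.90 + 0.70 + 0.86] + 2.74 = 3.27 + 2.74 = 6.01.
Reliability = 6.01 / 6.74 = 0.8917.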